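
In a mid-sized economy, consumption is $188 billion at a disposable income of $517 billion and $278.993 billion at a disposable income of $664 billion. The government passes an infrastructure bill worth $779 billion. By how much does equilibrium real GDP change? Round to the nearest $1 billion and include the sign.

+$2,045 billion

MPC = ΔC/ΔYd = (278.993 − 188)/(664 − 517) = 90.993/147 = 0.619.
Expenditure multiplier = 1/(1 − MPC) = 1/(1 − 0.619) = 1/0.381 ≈ 2.625.
ΔY = k × ΔG = (+$779 billion) / 0.381 ≈ +$2,045 billion.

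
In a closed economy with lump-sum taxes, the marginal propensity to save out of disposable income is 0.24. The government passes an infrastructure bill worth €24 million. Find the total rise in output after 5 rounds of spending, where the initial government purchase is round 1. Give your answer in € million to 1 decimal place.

€74.6 million

MPC = 1 − MPS = 1 − 0.24 = 0.76.
Round 1 adds ΔG = €24 million; each later round is MPC = 0.76 times the previous.
After 5 rounds: 24 + 18.24 + 13.8624 + 10.535424 + 8.00692224 = ΔG·(1 − c^5)/(1 − c) = 24 × (1 − 0.2535525376)/0.24 ≈ €74.6 million.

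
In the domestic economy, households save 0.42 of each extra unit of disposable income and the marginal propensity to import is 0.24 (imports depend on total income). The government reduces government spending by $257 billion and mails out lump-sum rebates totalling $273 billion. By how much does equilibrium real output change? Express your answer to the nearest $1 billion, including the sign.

MPC = 1 − MPS = 1 − 0.42 = 0.58.
Expenditure multiplier = 1/(1 − c + m) = 1/(1 − 0.58 + 0.24) = 1/0.66 ≈ 1.515.
ΔG contributes k·ΔG = (−$257 billion) / 0.66 ≈ −$389.4 billion.
ΔT of −$273 billion changes first-round spending by −c·ΔT = +$158.34 billion, contributing k·(−c·ΔT) = (+$158.34 billion) / 0.66 ≈ +$239.9 billion.
Net ΔY = k(ΔG − c·ΔT) = (−$98.66 billion) / 0.66 ≈ −$149 billion.

−$149 billion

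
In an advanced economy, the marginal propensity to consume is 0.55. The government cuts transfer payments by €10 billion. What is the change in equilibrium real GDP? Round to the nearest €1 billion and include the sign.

−€12 billion

The transfer change shifts disposable income by −€10 billion, so first-round consumption changes by c·ΔTR = 0.55 × (−€10 billion) = −€5.5 billion.
Expenditure multiplier = 1/(1 − MPC) = 1/(1 − 0.55) = 1/0.45 ≈ 2.222.
The transfer multiplier is c × k ≈ 1.222, so ΔY = k × (c·ΔTR) = (−€5.5 billion) / 0.45 ≈ −€12 billion.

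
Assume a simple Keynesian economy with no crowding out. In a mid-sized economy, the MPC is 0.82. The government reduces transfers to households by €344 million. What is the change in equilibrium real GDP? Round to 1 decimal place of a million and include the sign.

The transfer change shifts disposable income by −€344 million, so first-round consumption changes by c·ΔTR = 0.82 × (−€344 million) = −€282.08 million.
Expenditure multiplier = 1/(1 − MPC) = 1/(1 − 0.82) = 1/0.18 ≈ 5.556.
The transfer multiplier is c × k ≈ 4.556, so ΔY = k × (c·ΔTR) = (−€282.08 million) / 0.18 ≈ −€1,567.1 million.

−€1,567.1 million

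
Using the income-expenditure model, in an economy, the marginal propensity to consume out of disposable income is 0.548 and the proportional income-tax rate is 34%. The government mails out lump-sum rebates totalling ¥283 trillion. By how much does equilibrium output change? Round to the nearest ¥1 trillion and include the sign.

+¥243 trillion

A lump-sum tax change of −¥283 trillion shifts disposable income by +¥283 trillion; first-round consumption changes by −c × ΔT = −0.548 × (−¥283 trillion) = +¥155.084 trillion.
Expenditure multiplier = 1/(1 − c(1−t)) = 1/(1 − 0.548×0.66) = 1/0.63832 ≈ 1.567.
The tax multiplier is −c × k ≈ −0.859, so ΔY = k × (−c·ΔT) = (+¥155.084 trillion) / 0.63832 ≈ +¥243 trillion.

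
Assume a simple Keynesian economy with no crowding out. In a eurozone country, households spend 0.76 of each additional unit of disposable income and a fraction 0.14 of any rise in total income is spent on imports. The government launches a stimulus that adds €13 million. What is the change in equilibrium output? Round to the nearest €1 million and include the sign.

Government-spending multiplier = 1/(1 − c + m) = 1/(1 − 0.76 + 0.14) = 1/0.38 ≈ 2.632.
ΔY = k × ΔG = (+€13 million) / 0.38 ≈ +€34 million.

+€34 million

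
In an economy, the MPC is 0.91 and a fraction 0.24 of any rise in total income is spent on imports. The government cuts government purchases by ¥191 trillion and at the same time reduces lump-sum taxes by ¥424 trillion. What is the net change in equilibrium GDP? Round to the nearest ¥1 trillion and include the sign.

+¥590 trillion

Expenditure multiplier = 1/(1 − c + m) = 1/(1 − 0.91 + 0.24) = 1/0.33 ≈ 3.03.
ΔG contributes k·ΔG = (−¥191 trillion) / 0.33 ≈ −¥578.8 trillion.
ΔT of −¥424 trillion changes first-round spending by −c·ΔT = +¥385.84 trillion, contributing k·(−c·ΔT) = (+¥385.84 trillion) / 0.33 ≈ +¥1,169.2 trillion.
Net ΔY = k(ΔG − c·ΔT) = (+¥194.84 trillion) / 0.33 ≈ +¥590 trillion.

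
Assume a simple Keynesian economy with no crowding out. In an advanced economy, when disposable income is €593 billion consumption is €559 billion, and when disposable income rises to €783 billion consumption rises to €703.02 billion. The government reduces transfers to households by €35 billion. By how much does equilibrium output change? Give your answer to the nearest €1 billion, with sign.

MPC = ΔC/ΔYd = (703.02 − 559)/(783 − 593) = 144.02/190 = 0.758.
The transfer change shifts disposable income by −€35 billion, so first-round consumption changes by c·ΔTR = 0.758 × (−€35 billion) = −€26.53 billion.
Expenditure multiplier = 1/(1 − MPC) = 1/(1 − 0.758) = 1/0.242 ≈ 4.132.
The transfer multiplier is c × k ≈ 3.132, so ΔY = k × (c·ΔTR) = (−€26.53 billion) / 0.242 ≈ −€110 billion.

−€110 billion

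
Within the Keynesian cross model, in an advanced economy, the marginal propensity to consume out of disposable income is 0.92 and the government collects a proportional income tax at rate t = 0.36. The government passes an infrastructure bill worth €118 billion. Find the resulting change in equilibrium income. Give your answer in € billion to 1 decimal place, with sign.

+€287.0 billion

Government-spending multiplier = 1/(1 − c(1−t)) = 1/(1 − 0.92×0.64) = 1/0.4112 ≈ 2.432.
ΔY = k × ΔG = (+€118 billion) / 0.4112 ≈ +€287 billion.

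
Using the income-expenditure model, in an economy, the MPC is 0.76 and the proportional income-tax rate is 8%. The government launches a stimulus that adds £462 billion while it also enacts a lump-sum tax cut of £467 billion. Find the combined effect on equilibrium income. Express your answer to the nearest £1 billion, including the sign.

+£2,716 billion

Expenditure multiplier = 1/(1 − c(1−t)) = 1/(1 − 0.76×0.92) = 1/0.3008 ≈ 3.324.
ΔG contributes k·ΔG = (+£462 billion) / 0.3008 ≈ +£1,535.9 billion.
ΔT of −£467 billion changes first-round spending by −c·ΔT = +£354.92 billion, contributing k·(−c·ΔT) = (+£354.92 billion) / 0.3008 ≈ +£1,179.9 billion.
Net ΔY = k(ΔG − c·ΔT) = (+£816.92 billion) / 0.3008 ≈ +£2,716 billion.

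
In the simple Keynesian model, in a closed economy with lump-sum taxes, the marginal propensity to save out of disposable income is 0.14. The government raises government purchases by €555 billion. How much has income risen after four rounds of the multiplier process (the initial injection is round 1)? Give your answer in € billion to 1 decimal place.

MPC = 1 − MPS = 1 − 0.14 = 0.86.
Round 1 adds ΔG = €555 billion; each later round is MPC = 0.86 times the previous.
After 4 rounds: 555 + 477.3 + 410.478 + 353.01108 = ΔG·(1 − c^4)/(1 − c) = 555 × (1 − 0.54700816)/0.14 ≈ €1,795.8 billion.

€1,795.8 billion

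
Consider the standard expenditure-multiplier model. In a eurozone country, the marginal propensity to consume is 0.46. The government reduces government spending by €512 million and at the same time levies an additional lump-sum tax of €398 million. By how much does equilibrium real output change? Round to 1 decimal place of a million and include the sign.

−€1,287.2 million

Expenditure multiplier = 1/(1 − MPC) = 1/(1 − 0.46) = 1/0.54 ≈ 1.852.
ΔG contributes k·ΔG = (−€512 million) / 0.54 ≈ −€948.1 million.
ΔT of +€398 million changes first-round spending by −c·ΔT = −€183.08 million, contributing k·(−c·ΔT) = (−€183.08 million) / 0.54 ≈ −€339 million.
Net ΔY = k(ΔG − c·ΔT) = (−€695.08 million) / 0.54 ≈ −€1,287.2 million.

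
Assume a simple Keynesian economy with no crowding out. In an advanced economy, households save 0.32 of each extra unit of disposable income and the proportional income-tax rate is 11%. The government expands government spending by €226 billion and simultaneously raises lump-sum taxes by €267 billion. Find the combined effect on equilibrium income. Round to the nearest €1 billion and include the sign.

MPC = 1 − MPS = 1 − 0.32 = 0.68.
Expenditure multiplier = 1/(1 − c(1−t)) = 1/(1 − 0.68×0.89) = 1/0.3948 ≈ 2.533.
ΔG contributes k·ΔG = (+€226 billion) / 0.3948 ≈ +€572.4 billion.
ΔT of +€267 billion changes first-round spending by −c·ΔT = −€181.56 billion, contributing k·(−c·ΔT) = (−€181.56 billion) / 0.3948 ≈ −€459.9 billion.
Net ΔY = k(ΔG − c·ΔT) = (+€44.44 billion) / 0.3948 ≈ +€113 billion.

+€113 billion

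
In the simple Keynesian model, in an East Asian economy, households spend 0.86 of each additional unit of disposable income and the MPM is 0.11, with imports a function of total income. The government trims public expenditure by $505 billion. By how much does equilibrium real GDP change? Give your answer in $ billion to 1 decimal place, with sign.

−$2,020.0 billion

Expenditure multiplier = 1/(1 − c + m) = 1/(1 − 0.86 + 0.11) = 1/0.25 = 4.
ΔY = k × ΔG = (−$505 billion) / 0.25 = −$2,020 billion.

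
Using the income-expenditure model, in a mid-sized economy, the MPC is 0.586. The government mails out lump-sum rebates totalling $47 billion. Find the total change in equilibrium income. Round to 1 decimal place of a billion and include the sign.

A lump-sum tax change of −$47 billion shifts disposable income by +$47 billion; first-round consumption changes by −c × ΔT = −0.586 × (−$47 billion) = +$27.542 billion.
Expenditure multiplier = 1/(1 − MPC) = 1/(1 − 0.586) = 1/0.414 ≈ 2.415.
The tax multiplier is −c × k ≈ −1.415, so ΔY = k × (−c·ΔT) = (+$27.542 billion) / 0.414 ≈ +$66.5 billion.

+$66.5 billion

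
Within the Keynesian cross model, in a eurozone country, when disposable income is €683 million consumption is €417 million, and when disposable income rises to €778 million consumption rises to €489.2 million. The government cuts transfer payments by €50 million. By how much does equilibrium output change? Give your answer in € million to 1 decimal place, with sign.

MPC = ΔC/ΔYd = (489.2 − 417)/(778 − 683) = 72.2/95 = 0.76.
The transfer change shifts disposable income by −€50 million, so first-round consumption changes by c·ΔTR = 0.76 × (−€50 million) = −€38 million.
Expenditure multiplier = 1/(1 − MPC) = 1/(1 − 0.76) = 1/0.24 ≈ 4.167.
The transfer multiplier is c × k ≈ 3.167, so ΔY = k × (c·ΔTR) = (−€38 million) / 0.24 ≈ −€158.3 million.

−€158.3 million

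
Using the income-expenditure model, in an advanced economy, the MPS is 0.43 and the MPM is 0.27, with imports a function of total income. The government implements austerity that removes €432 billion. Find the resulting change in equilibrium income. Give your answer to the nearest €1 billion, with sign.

−€617 billion

MPC = 1 − MPS = 1 − 0.43 = 0.57.
Spending multiplier = 1/(1 − c + m) = 1/(1 − 0.57 + 0.27) = 1/0.7 ≈ 1.429.
ΔY = k × ΔG = (−€432 billion) / 0.7 ≈ −€617 billion.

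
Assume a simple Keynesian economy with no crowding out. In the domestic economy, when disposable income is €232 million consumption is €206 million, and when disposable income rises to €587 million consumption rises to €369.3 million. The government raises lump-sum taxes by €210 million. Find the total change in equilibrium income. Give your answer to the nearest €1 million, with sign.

MPC = ΔC/ΔYd = (369.3 − 206)/(587 − 232) = 163.3/355 = 0.46.
A lump-sum tax change of +€210 million shifts disposable income by −€210 million; first-round consumption changes by −c × ΔT = −0.46 × (+€210 million) = −€96.6 million.
Expenditure multiplier = 1/(1 − MPC) = 1/(1 − 0.46) = 1/0.54 ≈ 1.852.
The tax multiplier is −c × k ≈ −0.852, so ΔY = k × (−c·ΔT) = (−€96.6 million) / 0.54 ≈ −€179 million.

−€179 million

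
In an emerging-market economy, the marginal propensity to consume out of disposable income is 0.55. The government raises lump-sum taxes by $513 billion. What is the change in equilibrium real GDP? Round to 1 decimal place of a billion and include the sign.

A lump-sum tax change of +$513 billion shifts disposable income by −$513 billion; first-round consumption changes by −c × ΔT = −0.55 × (+$513 billion) = −$282.15 billion.
Expenditure multiplier = 1/(1 − MPC) = 1/(1 − 0.55) = 1/0.45 ≈ 2.222.
The tax multiplier is −c × k ≈ −1.222, so ΔY = k × (−c·ΔT) = (−$282.15 billion) / 0.45 = −$627 billion.

−$627.0 billion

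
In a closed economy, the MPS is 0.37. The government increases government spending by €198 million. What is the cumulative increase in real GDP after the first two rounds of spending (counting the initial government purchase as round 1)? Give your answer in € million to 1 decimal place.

€322.7 million

MPC = 1 − MPS = 1 − 0.37 = 0.63.
Round 1 adds ΔG = €198 million; each later round is MPC = 0.63 times the previous.
After 2 rounds: 198 + 124.74 = ΔG·(1 − c^2)/(1 − c) = 198 × (1 − 0.3969)/0.37 ≈ €322.7 million.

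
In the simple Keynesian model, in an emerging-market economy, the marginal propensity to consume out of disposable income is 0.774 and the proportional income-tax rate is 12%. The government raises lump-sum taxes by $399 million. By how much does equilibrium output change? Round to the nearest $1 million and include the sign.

A lump-sum tax change of +$399 million shifts disposable income by −$399 million; first-round consumption changes by −c × ΔT = −0.774 × (+$399 million) = −$308.826 million.
Expenditure multiplier = 1/(1 − c(1−t)) = 1/(1 − 0.774×0.88) = 1/0.31888 ≈ 3.136.
The tax multiplier is −c × k ≈ −2.427, so ΔY = k × (−c·ΔT) = (−$308.826 million) / 0.31888 ≈ −$968 million.

−$968 million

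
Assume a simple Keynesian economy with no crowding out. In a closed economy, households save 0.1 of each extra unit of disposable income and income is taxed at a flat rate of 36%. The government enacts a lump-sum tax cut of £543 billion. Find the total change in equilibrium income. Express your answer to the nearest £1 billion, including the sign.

MPC = 1 − MPS = 1 − 0.1 = 0.9.
A lump-sum tax change of −£543 billion shifts disposable income by +£543 billion; first-round consumption changes by −c × ΔT = −0.9 × (−£543 billion) = +£488.7 billion.
Expenditure multiplier = 1/(1 − c(1−t)) = 1/(1 − 0.9×0.64) = 1/0.424 ≈ 2.358.
The tax multiplier is −c × k ≈ −2.123, so ΔY = k × (−c·ΔT) = (+£488.7 billion) / 0.424 ≈ +£1,153 billion.

+£1,153 billion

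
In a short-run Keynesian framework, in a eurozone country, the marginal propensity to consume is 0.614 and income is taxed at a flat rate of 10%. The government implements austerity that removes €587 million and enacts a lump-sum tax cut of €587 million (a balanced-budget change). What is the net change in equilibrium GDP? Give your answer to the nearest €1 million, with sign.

−€506 million

Expenditure multiplier = 1/(1 − c(1−t)) = 1/(1 − 0.614×0.9) = 1/0.4474 ≈ 2.235.
ΔG contributes k·ΔG = (−€587 million) / 0.4474 ≈ −€1,312 million.
ΔT of −€587 million changes first-round spending by −c·ΔT = +€360.418 million, contributing k·(−c·ΔT) = (+€360.418 million) / 0.4474 ≈ +€805.6 million.
Net ΔY = k(ΔG − c·ΔT) = (−€226.582 million) / 0.4474 ≈ −€506 million.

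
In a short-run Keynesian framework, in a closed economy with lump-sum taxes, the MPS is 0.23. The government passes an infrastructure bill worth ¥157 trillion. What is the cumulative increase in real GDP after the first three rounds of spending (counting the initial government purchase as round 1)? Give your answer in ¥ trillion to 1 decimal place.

MPC = 1 − MPS = 1 − 0.23 = 0.77.
Round 1 adds ΔG = ¥157 trillion; each later round is MPC = 0.77 times the previous.
After 3 rounds: 157 + 120.89 + 93.0853 = ΔG·(1 − c^3)/(1 − c) = 157 × (1 − 0.456533)/0.23 ≈ ¥371 trillion.

¥371.0 trillion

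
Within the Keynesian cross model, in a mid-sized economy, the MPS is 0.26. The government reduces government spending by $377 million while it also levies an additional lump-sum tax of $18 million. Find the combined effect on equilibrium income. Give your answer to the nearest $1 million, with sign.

MPC = 1 − MPS = 1 − 0.26 = 0.74.
Expenditure multiplier = 1/(1 − MPC) = 1/(1 − 0.74) = 1/0.26 ≈ 3.846.
ΔG contributes k·ΔG = (−$377 million) / 0.26 = −$1,450 million.
ΔT of +$18 million changes first-round spending by −c·ΔT = −$13.32 million, contributing k·(−c·ΔT) = (−$13.32 million) / 0.26 ≈ −$51.2 million.
Net ΔY = k(ΔG − c·ΔT) = (−$390.32 million) / 0.26 ≈ −$1,501 million.

−$1,501 million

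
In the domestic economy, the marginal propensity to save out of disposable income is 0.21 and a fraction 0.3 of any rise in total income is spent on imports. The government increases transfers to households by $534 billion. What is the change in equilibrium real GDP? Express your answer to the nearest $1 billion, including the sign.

+$827 billion

MPC = 1 − MPS = 1 − 0.21 = 0.79.
The transfer change shifts disposable income by +$534 billion, so first-round consumption changes by c·ΔTR = 0.79 × (+$534 billion) = +$421.86 billion.
Expenditure multiplier = 1/(1 − c + m) = 1/(1 − 0.79 + 0.3) = 1/0.51 ≈ 1.961.
The transfer multiplier is c × k ≈ 1.549, so ΔY = k × (c·ΔTR) = (+$421.86 billion) / 0.51 ≈ +$827 billion.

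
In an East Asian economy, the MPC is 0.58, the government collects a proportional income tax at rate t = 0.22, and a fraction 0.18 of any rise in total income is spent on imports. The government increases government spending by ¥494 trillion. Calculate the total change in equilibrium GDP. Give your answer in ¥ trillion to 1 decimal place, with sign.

+¥678.9 trillion

Spending multiplier = 1/(1 − c(1−t) + m) = 1/(1 − 0.58×0.78 + 0.18) = 1/0.7276 ≈ 1.374.
ΔY = k × ΔG = (+¥494 trillion) / 0.7276 ≈ +¥678.9 trillion.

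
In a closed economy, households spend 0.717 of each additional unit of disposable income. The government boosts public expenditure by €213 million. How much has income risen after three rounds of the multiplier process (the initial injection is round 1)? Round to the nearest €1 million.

€475 million

Round 1 adds ΔG = €213 million; each later round is MPC = 0.717 times the previous.
After 3 rounds: 213 + 152.721 + 109.500957 = ΔG·(1 − c^3)/(1 − c) = 213 × (1 − 0.368601813)/0.283 ≈ €475 million.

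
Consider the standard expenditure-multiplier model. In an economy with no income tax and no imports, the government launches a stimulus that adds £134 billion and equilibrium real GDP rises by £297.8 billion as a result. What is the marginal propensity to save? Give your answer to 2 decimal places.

Implied spending multiplier k = ΔY/ΔG = 297.8/134 ≈ 2.2224.
Since k = 1/(1 − MPC), MPC = 1 − 1/k = 1 − ΔG/ΔY = 1 − 134/297.8 ≈ 0.55.
MPS = 1 − MPC = 0.45.

0.45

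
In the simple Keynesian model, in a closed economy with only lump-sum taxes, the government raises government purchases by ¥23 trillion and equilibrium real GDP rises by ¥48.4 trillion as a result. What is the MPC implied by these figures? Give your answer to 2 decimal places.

Implied spending multiplier k = ΔY/ΔG = 48.4/23 ≈ 2.1043.
Since k = 1/(1 − MPC), MPC = 1 − 1/k = 1 − ΔG/ΔY = 1 − 23/48.4 ≈ 0.52.

0.52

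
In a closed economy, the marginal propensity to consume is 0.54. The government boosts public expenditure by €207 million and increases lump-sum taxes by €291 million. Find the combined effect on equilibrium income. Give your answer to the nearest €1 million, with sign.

Expenditure multiplier = 1/(1 − MPC) = 1/(1 − 0.54) = 1/0.46 ≈ 2.174.
ΔG contributes k·ΔG = (+€207 million) / 0.46 = +€450 million.
ΔT of +€291 million changes first-round spending by −c·ΔT = −€157.14 million, contributing k·(−c·ΔT) = (−€157.14 million) / 0.46 ≈ −€341.6 million.
Net ΔY = k(ΔG − c·ΔT) = (+€49.86 million) / 0.46 ≈ +€108 million.

+€108 million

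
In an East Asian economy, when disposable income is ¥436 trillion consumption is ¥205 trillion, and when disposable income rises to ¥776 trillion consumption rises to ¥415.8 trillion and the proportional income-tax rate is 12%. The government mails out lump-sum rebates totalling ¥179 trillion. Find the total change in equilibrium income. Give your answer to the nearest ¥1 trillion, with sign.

+¥244 trillion

MPC = ΔC/ΔYd = (415.8 − 205)/(776 − 436) = 210.8/340 = 0.62.
A lump-sum tax change of −¥179 trillion shifts disposable income by +¥179 trillion; first-round consumption changes by −c × ΔT = −0.62 × (−¥179 trillion) = +¥110.98 trillion.
Expenditure multiplier = 1/(1 − c(1−t)) = 1/(1 − 0.62×0.88) = 1/0.4544 ≈ 2.201.
The tax multiplier is −c × k ≈ −1.364, so ΔY = k × (−c·ΔT) = (+¥110.98 trillion) / 0.4544 ≈ +¥244 trillion.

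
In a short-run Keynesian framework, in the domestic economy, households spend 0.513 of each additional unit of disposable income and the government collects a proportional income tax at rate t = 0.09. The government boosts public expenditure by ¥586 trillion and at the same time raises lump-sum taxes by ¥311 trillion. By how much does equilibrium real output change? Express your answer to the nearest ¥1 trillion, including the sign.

+¥800 trillion

Expenditure multiplier = 1/(1 − c(1−t)) = 1/(1 − 0.513×0.91) = 1/0.53317 ≈ 1.876.
ΔG contributes k·ΔG = (+¥586 trillion) / 0.53317 ≈ +¥1,099.1 trillion.
ΔT of +¥311 trillion changes first-round spending by −c·ΔT = −¥159.543 trillion, contributing k·(−c·ΔT) = (−¥159.543 trillion) / 0.53317 ≈ −¥299.2 trillion.
Net ΔY = k(ΔG − c·ΔT) = (+¥426.457 trillion) / 0.53317 ≈ +¥800 trillion.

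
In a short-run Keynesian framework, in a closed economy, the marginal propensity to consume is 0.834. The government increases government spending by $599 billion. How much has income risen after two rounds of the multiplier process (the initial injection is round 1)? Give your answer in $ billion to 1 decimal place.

Round 1 adds ΔG = $599 billion; each later round is MPC = 0.834 times the previous.
After 2 rounds: 599 + 499.566 = ΔG·(1 − c^2)/(1 − c) = 599 × (1 − 0.695556)/0.166 ≈ $1,098.6 billion.

$1,098.6 billion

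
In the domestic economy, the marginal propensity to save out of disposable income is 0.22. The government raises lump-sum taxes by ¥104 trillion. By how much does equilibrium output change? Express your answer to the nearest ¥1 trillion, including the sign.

MPC = 1 − MPS = 1 − 0.22 = 0.78.
A lump-sum tax change of +¥104 trillion shifts disposable income by −¥104 trillion; first-round consumption changes by −c × ΔT = −0.78 × (+¥104 trillion) = −¥81.12 trillion.
Expenditure multiplier = 1/(1 − MPC) = 1/(1 − 0.78) = 1/0.22 ≈ 4.545.
The tax multiplier is −c × k ≈ −3.545, so ΔY = k × (−c·ΔT) = (−¥81.12 trillion) / 0.22 ≈ −¥369 trillion.

−¥369 trillion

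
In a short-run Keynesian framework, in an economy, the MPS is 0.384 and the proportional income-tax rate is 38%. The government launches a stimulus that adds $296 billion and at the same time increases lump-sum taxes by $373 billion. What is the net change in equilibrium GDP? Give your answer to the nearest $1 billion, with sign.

+$107 billion

MPC = 1 − MPS = 1 − 0.384 = 0.616.
Expenditure multiplier = 1/(1 − c(1−t)) = 1/(1 − 0.616×0.62) = 1/0.61808 ≈ 1.618.
ΔG contributes k·ΔG = (+$296 billion) / 0.61808 ≈ +$478.9 billion.
ΔT of +$373 billion changes first-round spending by −c·ΔT = −$229.768 billion, contributing k·(−c·ΔT) = (−$229.768 billion) / 0.61808 ≈ −$371.7 billion.
Net ΔY = k(ΔG − c·ΔT) = (+$66.232 billion) / 0.61808 ≈ +$107 billion.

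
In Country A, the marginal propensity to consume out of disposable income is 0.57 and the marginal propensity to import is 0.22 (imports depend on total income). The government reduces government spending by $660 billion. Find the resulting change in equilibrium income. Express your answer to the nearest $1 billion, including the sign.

−$1,015 billion

Government-spending multiplier = 1/(1 − c + m) = 1/(1 − 0.57 + 0.22) = 1/0.65 ≈ 1.538.
ΔY = k × ΔG = (−$660 billion) / 0.65 ≈ −$1,015 billion.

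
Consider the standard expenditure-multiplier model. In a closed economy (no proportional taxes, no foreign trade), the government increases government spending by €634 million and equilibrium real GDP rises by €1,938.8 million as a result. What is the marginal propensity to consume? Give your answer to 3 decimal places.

0.673

Implied spending multiplier k = ΔY/ΔG = 1,938.8/634 ≈ 3.058.
Since k = 1/(1 − MPC), MPC = 1 − 1/k = 1 − ΔG/ΔY = 1 − 634/1,938.8 ≈ 0.673.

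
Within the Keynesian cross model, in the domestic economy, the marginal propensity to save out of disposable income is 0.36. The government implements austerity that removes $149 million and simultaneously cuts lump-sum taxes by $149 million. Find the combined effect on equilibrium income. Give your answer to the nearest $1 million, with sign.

MPC = 1 − MPS = 1 − 0.36 = 0.64.
Expenditure multiplier = 1/(1 − MPC) = 1/(1 − 0.64) = 1/0.36 ≈ 2.778.
ΔG contributes k·ΔG = (−$149 million) / 0.36 ≈ −$413.9 million.
ΔT of −$149 million changes first-round spending by −c·ΔT = +$95.36 million, contributing k·(−c·ΔT) = (+$95.36 million) / 0.36 ≈ +$264.9 million.
With ΔG = ΔT and no other leakages, the balanced-budget multiplier is 1, so ΔY = ΔG = −$149 million.

−$149 million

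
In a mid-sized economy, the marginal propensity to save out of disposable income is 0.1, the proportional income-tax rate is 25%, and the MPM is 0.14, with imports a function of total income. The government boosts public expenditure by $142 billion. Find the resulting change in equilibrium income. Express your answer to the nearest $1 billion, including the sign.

+$305 billion

MPC = 1 − MPS = 1 − 0.1 = 0.9.
Expenditure multiplier = 1/(1 − c(1−t) + m) = 1/(1 − 0.9×0.75 + 0.14) = 1/0.465 ≈ 2.151.
ΔY = k × ΔG = (+$142 billion) / 0.465 ≈ +$305 billion.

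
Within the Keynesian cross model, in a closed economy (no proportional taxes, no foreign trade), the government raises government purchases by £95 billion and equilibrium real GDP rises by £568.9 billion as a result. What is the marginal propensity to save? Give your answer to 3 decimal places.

Implied spending multiplier k = ΔY/ΔG = 568.9/95 ≈ 5.9884.
Since k = 1/(1 − MPC), MPC = 1 − 1/k = 1 − ΔG/ΔY = 1 − 95/568.9 ≈ 0.833.
MPS = 1 − MPC = 0.167.

0.167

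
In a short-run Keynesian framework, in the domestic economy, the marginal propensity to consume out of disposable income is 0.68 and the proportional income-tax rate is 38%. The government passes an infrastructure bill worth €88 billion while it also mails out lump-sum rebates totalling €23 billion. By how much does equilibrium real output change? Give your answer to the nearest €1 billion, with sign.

+€179 billion

Expenditure multiplier = 1/(1 − c(1−t)) = 1/(1 − 0.68×0.62) = 1/0.5784 ≈ 1.729.
ΔG contributes k·ΔG = (+€88 billion) / 0.5784 ≈ +€152.1 billion.
ΔT of −€23 billion changes first-round spending by −c·ΔT = +€15.64 billion, contributing k·(−c·ΔT) = (+€15.64 billion) / 0.5784 ≈ +€27 billion.
Net ΔY = k(ΔG − c·ΔT) = (+€103.64 billion) / 0.5784 ≈ +€179 billion.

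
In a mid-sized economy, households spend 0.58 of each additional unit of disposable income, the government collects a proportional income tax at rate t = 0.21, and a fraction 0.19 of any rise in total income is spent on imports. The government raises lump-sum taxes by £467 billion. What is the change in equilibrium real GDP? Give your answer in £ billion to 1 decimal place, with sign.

A lump-sum tax change of +£467 billion shifts disposable income by −£467 billion; first-round consumption changes by −c × ΔT = −0.58 × (+£467 billion) = −£270.86 billion.
Expenditure multiplier = 1/(1 − c(1−t) + m) = 1/(1 − 0.58×0.79 + 0.19) = 1/0.7318 ≈ 1.366.
The tax multiplier is −c × k ≈ −0.793, so ΔY = k × (−c·ΔT) = (−£270.86 billion) / 0.7318 ≈ −£370.1 billion.

−£370.1 billion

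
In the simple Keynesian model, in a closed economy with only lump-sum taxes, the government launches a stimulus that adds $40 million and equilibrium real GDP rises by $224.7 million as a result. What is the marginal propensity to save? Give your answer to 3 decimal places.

Implied spending multiplier k = ΔY/ΔG = 224.7/40 = 5.6175.
Since k = 1/(1 − MPC), MPC = 1 − 1/k = 1 − ΔG/ΔY = 1 − 40/224.7 ≈ 0.822.
MPS = 1 − MPC = 0.178.

0.178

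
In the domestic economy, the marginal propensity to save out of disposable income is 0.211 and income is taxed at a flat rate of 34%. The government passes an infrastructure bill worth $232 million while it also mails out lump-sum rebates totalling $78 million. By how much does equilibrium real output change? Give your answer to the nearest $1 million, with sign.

MPC = 1 − MPS = 1 − 0.211 = 0.789.
Expenditure multiplier = 1/(1 − c(1−t)) = 1/(1 − 0.789×0.66) = 1/0.47926 ≈ 2.087.
ΔG contributes k·ΔG = (+$232 million) / 0.47926 ≈ +$484.1 million.
ΔT of −$78 million changes first-round spending by −c·ΔT = +$61.542 million, contributing k·(−c·ΔT) = (+$61.542 million) / 0.47926 ≈ +$128.4 million.
Net ΔY = k(ΔG − c·ΔT) = (+$293.542 million) / 0.47926 ≈ +$612 million.

+$612 million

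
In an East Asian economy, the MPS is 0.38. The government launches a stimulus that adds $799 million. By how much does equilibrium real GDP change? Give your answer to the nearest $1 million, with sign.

+$2,103 million

MPC = 1 − MPS = 1 − 0.38 = 0.62.
Government-spending multiplier = 1/(1 − MPC) = 1/(1 − 0.62) = 1/0.38 ≈ 2.632.
ΔY = k × ΔG = (+$799 million) / 0.38 ≈ +$2,103 million.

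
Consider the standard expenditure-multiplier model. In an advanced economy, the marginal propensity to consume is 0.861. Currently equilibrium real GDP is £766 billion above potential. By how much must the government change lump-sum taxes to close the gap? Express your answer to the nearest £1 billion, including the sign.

+£124 billion

Spending multiplier = 1/(1 − MPC) = 1/(1 − 0.861) = 1/0.139 ≈ 7.194.
Tax multiplier = −c·k = −0.861/0.139 ≈ −6.194. Need ΔY = −£766 billion, so ΔT = ΔY/(−c·k) = −(−£766 billion) × 0.139 / 0.861 ≈ +£124 billion.
The government should raise lump-sum taxes by £124 billion.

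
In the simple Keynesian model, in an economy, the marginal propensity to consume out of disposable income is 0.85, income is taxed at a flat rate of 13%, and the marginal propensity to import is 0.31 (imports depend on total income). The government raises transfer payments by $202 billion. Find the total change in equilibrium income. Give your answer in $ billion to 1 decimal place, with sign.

+$301.0 billion

The transfer change shifts disposable income by +$202 billion, so first-round consumption changes by c·ΔTR = 0.85 × (+$202 billion) = +$171.7 billion.
Expenditure multiplier = 1/(1 − c(1−t) + m) = 1/(1 − 0.85×0.87 + 0.31) = 1/0.5705 ≈ 1.753.
The transfer multiplier is c × k ≈ 1.49, so ΔY = k × (c·ΔTR) = (+$171.7 billion) / 0.5705 ≈ +$301 billion.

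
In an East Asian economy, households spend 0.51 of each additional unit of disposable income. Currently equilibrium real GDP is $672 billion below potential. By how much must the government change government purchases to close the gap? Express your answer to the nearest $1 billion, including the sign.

Spending multiplier = 1/(1 − MPC) = 1/(1 − 0.51) = 1/0.49 ≈ 2.041.
Need ΔY = +$672 billion, so ΔG = ΔY/k = (+$672 billion) × 0.49 ≈ +$329 billion.
The government should increase government purchases by $329 billion.

+$329 billion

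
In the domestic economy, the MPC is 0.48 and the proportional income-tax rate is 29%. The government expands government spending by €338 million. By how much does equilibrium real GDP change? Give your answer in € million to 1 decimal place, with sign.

+€512.7 million

Government-spending multiplier = 1/(1 − c(1−t)) = 1/(1 − 0.48×0.71) = 1/0.6592 ≈ 1.517.
ΔY = k × ΔG = (+€338 million) / 0.6592 ≈ +€512.7 million.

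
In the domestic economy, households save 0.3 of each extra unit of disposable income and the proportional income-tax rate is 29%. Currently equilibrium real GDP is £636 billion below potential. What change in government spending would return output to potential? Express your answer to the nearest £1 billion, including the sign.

MPC = 1 − MPS = 1 − 0.3 = 0.7.
Spending multiplier = 1/(1 − c(1−t)) = 1/(1 − 0.7×0.71) = 1/0.503 ≈ 1.988.
Need ΔY = +£636 billion, so ΔG = ΔY/k = (+£636 billion) × 0.503 ≈ +£320 billion.
The government should increase government spending by £320 billion.

+£320 billion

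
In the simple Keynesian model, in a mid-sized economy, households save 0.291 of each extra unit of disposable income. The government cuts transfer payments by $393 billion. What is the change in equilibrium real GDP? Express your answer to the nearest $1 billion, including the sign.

MPC = 1 − MPS = 1 − 0.291 = 0.709.
The transfer change shifts disposable income by −$393 billion, so first-round consumption changes by c·ΔTR = 0.709 × (−$393 billion) = −$278.637 billion.
Expenditure multiplier = 1/(1 − MPC) = 1/(1 − 0.709) = 1/0.291 ≈ 3.436.
The transfer multiplier is c × k ≈ 2.436, so ΔY = k × (c·ΔTR) = (−$278.637 billion) / 0.291 ≈ −$958 billion.

−$958 billion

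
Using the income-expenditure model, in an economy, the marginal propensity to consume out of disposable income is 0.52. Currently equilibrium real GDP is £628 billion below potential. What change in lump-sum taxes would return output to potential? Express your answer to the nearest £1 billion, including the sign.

−£580 billion

Spending multiplier = 1/(1 − MPC) = 1/(1 − 0.52) = 1/0.48 ≈ 2.083.
Tax multiplier = −c·k = −0.52/0.48 ≈ −1.083. Need ΔY = +£628 billion, so ΔT = ΔY/(−c·k) = −(+£628 billion) × 0.48 / 0.52 ≈ −£580 billion.
The government should cut lump-sum taxes by £580 billion.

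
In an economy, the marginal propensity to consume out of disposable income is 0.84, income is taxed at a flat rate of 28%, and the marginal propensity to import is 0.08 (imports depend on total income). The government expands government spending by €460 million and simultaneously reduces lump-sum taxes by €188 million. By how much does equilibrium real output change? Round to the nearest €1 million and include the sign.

Expenditure multiplier = 1/(1 − c(1−t) + m) = 1/(1 − 0.84×0.72 + 0.08) = 1/0.4752 ≈ 2.104.
ΔG contributes k·ΔG = (+€460 million) / 0.4752 ≈ +€968 million.
ΔT of −€188 million changes first-round spending by −c·ΔT = +€157.92 million, contributing k·(−c·ΔT) = (+€157.92 million) / 0.4752 ≈ +€332.3 million.
Net ΔY = k(ΔG − c·ΔT) = (+€617.92 million) / 0.4752 ≈ +€1,300 million.

+€1,300 million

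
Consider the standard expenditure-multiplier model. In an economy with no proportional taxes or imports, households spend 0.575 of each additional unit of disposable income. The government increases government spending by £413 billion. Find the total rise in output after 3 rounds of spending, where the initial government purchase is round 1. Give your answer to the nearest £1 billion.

£787 billion

Round 1 adds ΔG = £413 billion; each later round is MPC = 0.575 times the previous.
After 3 rounds: 413 + 237.475 + 136.548125 = ΔG·(1 − c^3)/(1 − c) = 413 × (1 − 0.190109375)/0.425 ≈ £787 billion.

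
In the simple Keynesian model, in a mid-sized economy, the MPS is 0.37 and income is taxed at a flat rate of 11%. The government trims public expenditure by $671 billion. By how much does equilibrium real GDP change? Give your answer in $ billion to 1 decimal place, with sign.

−$1,527.4 billion

MPC = 1 − MPS = 1 − 0.37 = 0.63.
Expenditure multiplier = 1/(1 − c(1−t)) = 1/(1 − 0.63×0.89) = 1/0.4393 ≈ 2.276.
ΔY = k × ΔG = (−$671 billion) / 0.4393 ≈ −$1,527.4 billion.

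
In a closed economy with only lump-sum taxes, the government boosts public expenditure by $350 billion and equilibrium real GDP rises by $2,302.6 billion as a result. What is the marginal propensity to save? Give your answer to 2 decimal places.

0.15

Implied spending multiplier k = ΔY/ΔG = 2,302.6/350 ≈ 6.5789.
Since k = 1/(1 − MPC), MPC = 1 − 1/k = 1 − ΔG/ΔY = 1 − 350/2,302.6 ≈ 0.85.
MPS = 1 − MPC = 0.15.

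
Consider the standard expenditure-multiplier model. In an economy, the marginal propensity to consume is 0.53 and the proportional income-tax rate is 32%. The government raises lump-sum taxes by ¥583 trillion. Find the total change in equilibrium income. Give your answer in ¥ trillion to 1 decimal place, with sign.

A lump-sum tax change of +¥583 trillion shifts disposable income by −¥583 trillion; first-round consumption changes by −c × ΔT = −0.53 × (+¥583 trillion) = −¥308.99 trillion.
Expenditure multiplier = 1/(1 − c(1−t)) = 1/(1 − 0.53×0.68) = 1/0.6396 ≈ 1.563.
The tax multiplier is −c × k ≈ −0.829, so ΔY = k × (−c·ΔT) = (−¥308.99 trillion) / 0.6396 ≈ −¥483.1 trillion.

−¥483.1 trillion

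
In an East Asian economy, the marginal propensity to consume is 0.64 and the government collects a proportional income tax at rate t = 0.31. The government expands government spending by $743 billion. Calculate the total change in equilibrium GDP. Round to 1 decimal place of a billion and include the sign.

+$1,330.6 billion

Expenditure multiplier = 1/(1 − c(1−t)) = 1/(1 − 0.64×0.69) = 1/0.5584 ≈ 1.791.
ΔY = k × ΔG = (+$743 billion) / 0.5584 ≈ +$1,330.6 billion.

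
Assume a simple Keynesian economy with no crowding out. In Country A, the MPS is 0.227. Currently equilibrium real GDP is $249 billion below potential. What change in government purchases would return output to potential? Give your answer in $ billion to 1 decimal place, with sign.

MPC = 1 − MPS = 1 − 0.227 = 0.773.
Spending multiplier = 1/(1 − MPC) = 1/(1 − 0.773) = 1/0.227 ≈ 4.405.
Need ΔY = +$249 billion, so ΔG = ΔY/k = (+$249 billion) × 0.227 ≈ +$56.5 billion.
The government should increase government purchases by $56.5 billion.

+$56.5 billion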